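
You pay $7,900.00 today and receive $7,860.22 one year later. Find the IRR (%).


Formula: IRR = C1/C0 - 1
Substituting: IRR = $7,860.22 / $7,900.00 - 1
Ratio: 0.994965 - 1 = -0.005035
IRR = -0.5035%

-0.5035%


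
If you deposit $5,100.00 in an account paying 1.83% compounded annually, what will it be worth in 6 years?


Formula: FV = P * (1 + r)^n
Substituting: FV = $5,100.00 * (1 + 0.0183)^6
Growth factor: (1.0183)^6 = 1.114948
FV = $5,100.00 * 1.114948 = $5,686.23

$5,686.23


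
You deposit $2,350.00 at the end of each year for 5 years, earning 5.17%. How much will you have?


Formula: FV = PMT * ((1+r)^n - 1) / r
Growth factor: (1 + 0.0517)^5 = 1.286647
Numerator: 1.286647 - 1 = 0.286647
FV = $2,350.00 * 0.286647 / 0.0517 = $13,029.40

$13,029.40


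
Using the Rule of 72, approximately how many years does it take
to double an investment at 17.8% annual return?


Formula: Years ≈ 72 / r
Substituting: Years ≈ 72 / 17.8
Years ≈ 4.0

4.0 years


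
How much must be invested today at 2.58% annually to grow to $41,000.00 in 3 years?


Formula: PV = FV / (1 + r)^n
Substituting: PV = $41,000.00 / (1 + 0.0258)^3
Discount factor: (1.0258)^3 = 1.079414
PV = $41,000.00 / 1.079414 = $37,983.57

$37,983.57


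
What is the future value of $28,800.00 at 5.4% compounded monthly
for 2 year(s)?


Formula: FV = P * (1 + r/m)^(m*t)
Period rate: r/m = 0.054 / 12 = 0.0045
Total periods: m*t = 12 * 2 = 24
Growth factor: (1 + 0.0045)^24 = 1.113778
FV = $28,800.00 * 1.113778 = $32,076.80

$32,076.80


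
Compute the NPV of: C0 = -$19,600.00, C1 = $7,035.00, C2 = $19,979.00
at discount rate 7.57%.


Formula: NPV = C0 + C1/(1+r) + C2/(1+r)^2
Discount C1: $7,035.00 / (1 + 0.0757) = $6,539.93
Discount C2: $19,979.00 / (1 + 0.0757)^2 = $17,265.99
NPV = -$19,600.00 + $6,539.93 + $17,265.99 = $4,205.91

$4,205.91


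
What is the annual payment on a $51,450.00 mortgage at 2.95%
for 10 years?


Formula: PMT = PV * r / (1 - (1+r)^(-n))
Denominator: 1 - (1 + 0.0295)^(-10) = 0.252284
Numerator: $51,450.00 * 0.0295 = 1517.775
PMT = 1517.775 / 0.252284 = $6,016.13

$6,016.13


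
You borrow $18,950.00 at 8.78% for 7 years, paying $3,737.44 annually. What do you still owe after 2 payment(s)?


Formula: Balance = PV*(1+r)^k - PMT*((1+r)^k - 1)/r
Growth: (1 + 0.0878)^2 = 1.183309
Accumulated factor: ((1+r)^k - 1)/r = 2.0878
Balance = $18,950.00 * 1.183309 - $3,737.44 * 2.0878
Balance = $14,620.68

$14,620.68


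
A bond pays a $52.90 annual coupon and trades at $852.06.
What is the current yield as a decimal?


Formula: Current yield = annual coupon / price
Substituting: CY = $52.90 / $852.06
CY = 0.062085

0.062085


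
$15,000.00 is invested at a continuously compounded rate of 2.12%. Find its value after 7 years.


Formula: FV = P * e^(r*t)
Exponent: r*t = 0.0212 * 7 = 0.1484
e^(0.1484) = 1.159977
FV = $15,000.00 * 1.159977 = $17,399.65

$17,399.65


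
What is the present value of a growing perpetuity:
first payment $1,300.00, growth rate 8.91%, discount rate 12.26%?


Formula: PV = C / (r - g)
Spread: r - g = 0.1226 - 0.0891 = 0.0335
Substituting: PV = $1,300.00 / 0.0335
PV = $38,805.97

$38,805.97


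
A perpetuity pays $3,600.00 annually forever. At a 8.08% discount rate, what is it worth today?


Formula: PV = C / r
Substituting: PV = $3,600.00 / 0.0808
PV = $44,554.46

$44,554.46


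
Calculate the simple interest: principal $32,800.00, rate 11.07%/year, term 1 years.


Formula: I = P * r * t
Substituting: I = $32,800.00 * 0.1107 * 1
Step: I = $32,800.00 * 0.1107
I = $3,630.96

$3,630.96


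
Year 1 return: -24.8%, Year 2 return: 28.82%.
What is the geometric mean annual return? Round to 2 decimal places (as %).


Formula: Geometric mean = ((1+r1)*(1+r2))^(1/2) - 1
Product: (1 + -0.248) * (1 + 0.2882) = 0.752 * 1.2882 = 0.968726
Square root: 0.968726^0.5 = 0.984239
Geometric mean = 0.984239 - 1 = -0.015761
As percentage: -1.58%

-1.58%


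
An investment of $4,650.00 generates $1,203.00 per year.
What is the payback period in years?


Formula: Payback = investment / annual cash flow
Substituting: Payback = $4,650.00 / $1,203.00
Payback = 3.8653 years

3.8653 years


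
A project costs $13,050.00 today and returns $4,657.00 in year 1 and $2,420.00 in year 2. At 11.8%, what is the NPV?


Formula: NPV = C0 + C1/(1+r) + C2/(1+r)^2
Discount C1: $4,657.00 / (1 + 0.118) = $4,165.47
Discount C2: $2,420.00 / (1 + 0.118)^2 = $1,936.12
NPV = -$13,050.00 + $4,165.47 + $1,936.12 = -$6,948.41

-$6,948.41


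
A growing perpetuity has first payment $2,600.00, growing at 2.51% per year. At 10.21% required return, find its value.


Formula: PV = C / (r - g)
Spread: r - g = 0.1021 - 0.0251 = 0.077
Substituting: PV = $2,600.00 / 0.077
PV = $33,766.23

$33,766.23


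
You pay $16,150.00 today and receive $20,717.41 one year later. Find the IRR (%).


Formula: IRR = C1/C0 - 1
Substituting: IRR = $20,717.41 / $16,150.00 - 1
Ratio: 1.282812 - 1 = 0.282812
IRR = 28.2812%

28.2812%


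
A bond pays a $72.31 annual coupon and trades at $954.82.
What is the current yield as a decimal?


Formula: Current yield = annual coupon / price
Substituting: CY = $72.31 / $954.82
CY = 0.075732

0.075732


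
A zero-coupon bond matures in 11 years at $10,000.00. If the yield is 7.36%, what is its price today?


Formula: Price = FV / (1 + r)^n
Substituting: Price = $10,000.00 / (1 + 0.0736)^11
Discount factor: (1.0736)^11 = 2.184075
Price = $10,000.00 / 2.184075 = $4,578.60

$4,578.60


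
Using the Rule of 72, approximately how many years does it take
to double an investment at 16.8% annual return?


Formula: Years ≈ 72 / r
Substituting: Years ≈ 72 / 16.8
Years ≈ 4.3

4.3 years


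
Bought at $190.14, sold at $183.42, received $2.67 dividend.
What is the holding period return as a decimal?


Formula: HPR = (P1 - P0 + D) / P0
Gain: $183.42 - $190.14 + $2.67 = -$4.05
HPR = -$4.05 / $190.14 = -0.0213

-0.0213


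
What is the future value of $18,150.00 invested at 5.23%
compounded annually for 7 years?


Formula: FV = P * (1 + r)^n
Substituting: FV = $18,150.00 * (1 + 0.0523)^7
Growth factor: (1.0523)^7 = 1.428818
FV = $18,150.00 * 1.428818 = $25,933.05

$25,933.05


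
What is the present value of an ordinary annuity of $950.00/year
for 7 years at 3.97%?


Formula: PV = PMT * (1 - (1+r)^(-n)) / r
Discount factor: (1 + 0.0397)^(-7) = 0.761454
Bracket: 1 - 0.761454 = 0.238546
PV = $950.00 * 0.238546 / 0.0397 = $5,708.28

$5,708.28


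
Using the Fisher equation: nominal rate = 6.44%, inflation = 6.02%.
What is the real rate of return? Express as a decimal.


Formula: (1 + r_real) = (1 + r_nom) / (1 + inflation)
Substituting: (1 + r_real) = 1.0644 / 1.0602
(1 + r_real) = 1.003962
r_real = 1.003962 - 1 = 0.003962

0.003962


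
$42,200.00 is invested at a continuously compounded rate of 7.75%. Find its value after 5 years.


Formula: FV = P * e^(r*t)
Exponent: r*t = 0.0775 * 5 = 0.3875
e^(0.3875) = 1.473293
FV = $42,200.00 * 1.473293 = $62,172.96

$62,172.96


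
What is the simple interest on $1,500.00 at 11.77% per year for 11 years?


Formula: I = P * r * t
Substituting: I = $1,500.00 * 0.1177 * 11
Step: I = $1,500.00 * 1.2947
I = $1,942.05

$1,942.05


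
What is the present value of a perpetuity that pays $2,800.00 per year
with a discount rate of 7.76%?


Formula: PV = C / r
Substituting: PV = $2,800.00 / 0.0776
PV = $36,082.47

$36,082.47


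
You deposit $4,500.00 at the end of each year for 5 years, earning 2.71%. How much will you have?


Formula: FV = PMT * ((1+r)^n - 1) / r
Growth factor: (1 + 0.0271)^5 = 1.143046
Numerator: 1.143046 - 1 = 0.143046
FV = $4,500.00 * 0.143046 / 0.0271 = $23,753.00

$23,753.00


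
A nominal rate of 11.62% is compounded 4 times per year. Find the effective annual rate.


Formula: EAR = (1 + r/m)^m - 1
Period rate: r/m = 0.1162 / 4 = 0.02905
Compounding: (1 + 0.02905)^4 = 1.121362
EAR = 1.121362 - 1 = 0.121362

0.121362


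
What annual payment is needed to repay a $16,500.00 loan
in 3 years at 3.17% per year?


Formula: PMT = PV * r / (1 - (1+r)^(-n))
Denominator: 1 - (1 + 0.0317)^(-3) = 0.089375
Numerator: $16,500.00 * 0.0317 = 523.05
PMT = 523.05 / 0.089375 = $5,852.33

$5,852.33


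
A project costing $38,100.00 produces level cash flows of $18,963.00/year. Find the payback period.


Formula: Payback = investment / annual cash flow
Substituting: Payback = $38,100.00 / $18,963.00
Payback = 2.0092 years

2.0092 years


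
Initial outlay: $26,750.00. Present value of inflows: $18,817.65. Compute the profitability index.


Formula: PI = PV(cash flows) / initial investment
Substituting: PI = $18,817.65 / $26,750.00
PI = 0.7035

0.7035


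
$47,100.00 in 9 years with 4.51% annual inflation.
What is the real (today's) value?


Formula: Real value = nominal / (1 + inflation)^years
Price level: (1 + 0.0451)^9 = 1.487376
Real value = $47,100.00 / 1.487376 = $31,666.52

$31,666.52


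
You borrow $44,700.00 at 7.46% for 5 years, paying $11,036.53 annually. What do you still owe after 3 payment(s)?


Formula: Balance = PV*(1+r)^k - PMT*((1+r)^k - 1)/r
Growth: (1 + 0.0746)^3 = 1.240911
Accumulated factor: ((1+r)^k - 1)/r = 3.229365
Balance = $44,700.00 * 1.240911 - $11,036.53 * 3.229365
Balance = $19,827.72

$19,827.72


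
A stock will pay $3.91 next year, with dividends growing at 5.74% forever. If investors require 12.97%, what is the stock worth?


Formula: P = D1 / (r - g)
Spread: r - g = 0.1297 - 0.0574 = 0.0723
Substituting: P = $3.91 / 0.0723
P = $54.08

$54.08


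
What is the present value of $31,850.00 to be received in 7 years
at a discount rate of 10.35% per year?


Formula: PV = FV / (1 + r)^n
Substituting: PV = $31,850.00 / (1 + 0.1035)^7
Discount factor: (1.1035)^7 = 1.992537
PV = $31,850.00 / 1.992537 = $15,984.65

$15,984.65


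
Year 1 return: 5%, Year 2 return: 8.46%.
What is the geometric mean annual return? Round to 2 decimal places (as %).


Formula: Geometric mean = ((1+r1)*(1+r2))^(1/2) - 1
Product: (1 + 0.05) * (1 + 0.0846) = 1.05 * 1.0846 = 1.13883
Square root: 1.13883^0.5 = 1.06716
Geometric mean = 1.06716 - 1 = 0.06716
As percentage: 6.72%

6.72%


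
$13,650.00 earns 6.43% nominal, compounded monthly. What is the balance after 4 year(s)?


Formula: FV = P * (1 + r/m)^(m*t)
Period rate: r/m = 0.0643 / 12 = 0.005358
Total periods: m*t = 12 * 4 = 48
Growth factor: (1 + 0.005358)^48 = 1.292416
FV = $13,650.00 * 1.292416 = $17,641.48

$17,641.48


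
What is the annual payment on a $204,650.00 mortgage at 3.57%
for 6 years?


Formula: PMT = PV * r / (1 - (1+r)^(-n))
Denominator: 1 - (1 + 0.0357)^(-6) = 0.189793
Numerator: $204,650.00 * 0.0357 = 7306.005
PMT = 7306.005 / 0.189793 = $38,494.65

$38,494.65


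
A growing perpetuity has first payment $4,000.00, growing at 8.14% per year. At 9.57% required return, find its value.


Formula: PV = C / (r - g)
Spread: r - g = 0.0957 - 0.0814 = 0.0143
Substituting: PV = $4,000.00 / 0.0143
PV = $279,720.28

$279,720.28


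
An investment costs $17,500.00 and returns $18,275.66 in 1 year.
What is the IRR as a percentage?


Formula: IRR = C1/C0 - 1
Substituting: IRR = $18,275.66 / $17,500.00 - 1
Ratio: 1.044323 - 1 = 0.044323
IRR = 4.4323%

4.4323%


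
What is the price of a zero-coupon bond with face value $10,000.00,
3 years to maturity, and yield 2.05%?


Formula: Price = FV / (1 + r)^n
Substituting: Price = $10,000.00 / (1 + 0.0205)^3
Discount factor: (1.0205)^3 = 1.062769
Price = $10,000.00 / 1.062769 = $9,409.38

$9,409.38


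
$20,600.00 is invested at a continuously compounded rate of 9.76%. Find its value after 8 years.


Formula: FV = P * e^(r*t)
Exponent: r*t = 0.0976 * 8 = 0.7808
e^(0.7808) = 2.183218
FV = $20,600.00 * 2.183218 = $44,974.29

$44,974.29


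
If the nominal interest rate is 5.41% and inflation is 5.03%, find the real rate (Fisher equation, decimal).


Formula: (1 + r_real) = (1 + r_nom) / (1 + inflation)
Substituting: (1 + r_real) = 1.0541 / 1.0503
(1 + r_real) = 1.003618
r_real = 1.003618 - 1 = 0.003618

0.003618


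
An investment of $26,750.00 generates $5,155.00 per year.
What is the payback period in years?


Formula: Payback = investment / annual cash flow
Substituting: Payback = $26,750.00 / $5,155.00
Payback = 5.1891 years

5.1891 years


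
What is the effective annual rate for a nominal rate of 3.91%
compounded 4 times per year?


Formula: EAR = (1 + r/m)^m - 1
Period rate: r/m = 0.0391 / 4 = 0.009775
Compounding: (1 + 0.009775)^4 = 1.039677
EAR = 1.039677 - 1 = 0.039677

0.039677


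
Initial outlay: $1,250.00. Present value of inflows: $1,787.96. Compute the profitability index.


Formula: PI = PV(cash flows) / initial investment
Substituting: PI = $1,787.96 / $1,250.00
PI = 1.4304

1.4304


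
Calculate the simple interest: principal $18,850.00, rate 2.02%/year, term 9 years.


Formula: I = P * r * t
Substituting: I = $18,850.00 * 0.0202 * 9
Step: I = $18,850.00 * 0.1818
I = $3,426.93

$3,426.93


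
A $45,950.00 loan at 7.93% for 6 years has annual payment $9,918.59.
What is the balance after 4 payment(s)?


Formula: Balance = PV*(1+r)^k - PMT*((1+r)^k - 1)/r
Growth: (1 + 0.0793)^4 = 1.356965
Accumulated factor: ((1+r)^k - 1)/r = 4.501453
Balance = $45,950.00 * 1.356965 - $9,918.59 * 4.501453
Balance = $17,704.49

$17,704.49


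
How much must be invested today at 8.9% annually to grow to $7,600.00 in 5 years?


Formula: PV = FV / (1 + r)^n
Substituting: PV = $7,600.00 / (1 + 0.089)^5
Discount factor: (1.089)^5 = 1.531579
PV = $7,600.00 / 1.531579 = $4,962.20

$4,962.20


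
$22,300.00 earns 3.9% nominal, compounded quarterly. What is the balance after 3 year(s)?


Formula: FV = P * (1 + r/m)^(m*t)
Period rate: r/m = 0.039 / 4 = 0.00975
Total periods: m*t = 4 * 3 = 12
Growth factor: (1 + 0.00975)^12 = 1.123483
FV = $22,300.00 * 1.123483 = $25,053.66

$25,053.66


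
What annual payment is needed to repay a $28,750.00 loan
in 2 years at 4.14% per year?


Formula: PMT = PV * r / (1 - (1+r)^(-n))
Denominator: 1 - (1 + 0.0414)^(-2) = 0.077928
Numerator: $28,750.00 * 0.0414 = 1190.25
PMT = 1190.25 / 0.077928 = $15,273.72

$15,273.72


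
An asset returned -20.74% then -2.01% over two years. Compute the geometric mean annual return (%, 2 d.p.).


Formula: Geometric mean = ((1+r1)*(1+r2))^(1/2) - 1
Product: (1 + -0.2074) * (1 + -0.0201) = 0.7926 * 0.9799 = 0.776669
Square root: 0.776669^0.5 = 0.881288
Geometric mean = 0.881288 - 1 = -0.118712
As percentage: -11.87%

-11.87%


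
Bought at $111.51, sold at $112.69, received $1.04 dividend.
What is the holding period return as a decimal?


Formula: HPR = (P1 - P0 + D) / P0
Gain: $112.69 - $111.51 + $1.04 = $2.22
HPR = $2.22 / $111.51 = 0.0199

0.0199


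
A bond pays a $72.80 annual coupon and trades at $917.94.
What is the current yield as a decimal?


Formula: Current yield = annual coupon / price
Substituting: CY = $72.80 / $917.94
CY = 0.079308

0.079308


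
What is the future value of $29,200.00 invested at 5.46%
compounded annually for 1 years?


Formula: FV = P * (1 + r)^n
Substituting: FV = $29,200.00 * (1 + 0.0546)^1
Growth factor: (1.0546)^1 = 1.0546
FV = $29,200.00 * 1.0546 = $30,794.32

$30,794.32


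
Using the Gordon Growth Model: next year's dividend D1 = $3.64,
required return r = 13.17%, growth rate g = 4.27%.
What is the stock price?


Formula: P = D1 / (r - g)
Spread: r - g = 0.1317 - 0.0427 = 0.089
Substituting: P = $3.64 / 0.089
P = $40.90

$40.90


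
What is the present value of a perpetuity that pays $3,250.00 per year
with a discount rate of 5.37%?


Formula: PV = C / r
Substituting: PV = $3,250.00 / 0.0537
PV = $60,521.42

$60,521.42


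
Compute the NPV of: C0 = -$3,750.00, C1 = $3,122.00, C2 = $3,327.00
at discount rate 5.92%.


Formula: NPV = C0 + C1/(1+r) + C2/(1+r)^2
Discount C1: $3,122.00 / (1 + 0.0592) = $2,947.51
Discount C2: $3,327.00 / (1 + 0.0592)^2 = $2,965.49
NPV = -$3,750.00 + $2,947.51 + $2,965.49 = $2,163.00

$2,163.00


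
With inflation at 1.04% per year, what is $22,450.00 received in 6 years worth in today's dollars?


Formula: Real value = nominal / (1 + inflation)^years
Price level: (1 + 0.0104)^6 = 1.064045
Real value = $22,450.00 / 1.064045 = $21,098.73

$21,098.73


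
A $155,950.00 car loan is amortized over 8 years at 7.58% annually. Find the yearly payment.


Formula: PMT = PV * r / (1 - (1+r)^(-n))
Denominator: 1 - (1 + 0.0758)^(-8) = 0.442625
Numerator: $155,950.00 * 0.0758 = 11821.01
PMT = 11821.01 / 0.442625 = $26,706.62

$26,706.62


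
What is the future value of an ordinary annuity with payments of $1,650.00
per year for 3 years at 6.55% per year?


Formula: FV = PMT * ((1+r)^n - 1) / r
Growth factor: (1 + 0.0655)^3 = 1.209652
Numerator: 1.209652 - 1 = 0.209652
FV = $1,650.00 * 0.209652 / 0.0655 = $5,281.30

$5,281.30


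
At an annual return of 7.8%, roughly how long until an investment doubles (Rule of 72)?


Formula: Years ≈ 72 / r
Substituting: Years ≈ 72 / 7.8
Years ≈ 9.2

9.2 years


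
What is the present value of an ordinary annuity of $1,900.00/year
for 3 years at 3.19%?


Formula: PV = PMT * (1 - (1+r)^(-n)) / r
Discount factor: (1 + 0.0319)^(-3) = 0.910096
Bracket: 1 - 0.910096 = 0.089904
PV = $1,900.00 * 0.089904 / 0.0319 = $5,354.79

$5,354.79


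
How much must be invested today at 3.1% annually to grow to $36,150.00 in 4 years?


Formula: PV = FV / (1 + r)^n
Substituting: PV = $36,150.00 / (1 + 0.031)^4
Discount factor: (1.031)^4 = 1.129886
PV = $36,150.00 / 1.129886 = $31,994.38

$31,994.38


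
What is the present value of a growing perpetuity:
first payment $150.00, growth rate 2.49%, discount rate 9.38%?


Formula: PV = C / (r - g)
Spread: r - g = 0.0938 - 0.0249 = 0.0689
Substituting: PV = $150.00 / 0.0689
PV = $2,177.07

$2,177.07


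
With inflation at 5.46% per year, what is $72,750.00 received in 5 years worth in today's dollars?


Formula: Real value = nominal / (1 + inflation)^years
Price level: (1 + 0.0546)^5 = 1.304484
Real value = $72,750.00 / 1.304484 = $55,769.17

$55,769.17


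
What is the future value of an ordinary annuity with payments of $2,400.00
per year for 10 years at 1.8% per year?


Formula: FV = PMT * ((1+r)^n - 1) / r
Growth factor: (1 + 0.018)^10 = 1.195302
Numerator: 1.195302 - 1 = 0.195302
FV = $2,400.00 * 0.195302 / 0.018 = $26,040.32

$26,040.32


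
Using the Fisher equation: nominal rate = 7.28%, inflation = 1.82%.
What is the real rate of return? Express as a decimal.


Formula: (1 + r_real) = (1 + r_nom) / (1 + inflation)
Substituting: (1 + r_real) = 1.0728 / 1.0182
(1 + r_real) = 1.053624
r_real = 1.053624 - 1 = 0.053624

0.053624


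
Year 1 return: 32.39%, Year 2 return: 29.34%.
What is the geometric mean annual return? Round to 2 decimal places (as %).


Formula: Geometric mean = ((1+r1)*(1+r2))^(1/2) - 1
Product: (1 + 0.3239) * (1 + 0.2934) = 1.3239 * 1.2934 = 1.712332
Square root: 1.712332^0.5 = 1.308561
Geometric mean = 1.308561 - 1 = 0.308561
As percentage: 30.86%

30.86%


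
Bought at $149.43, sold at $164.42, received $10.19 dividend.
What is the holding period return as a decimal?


Formula: HPR = (P1 - P0 + D) / P0
Gain: $164.42 - $149.43 + $10.19 = $25.18
HPR = $25.18 / $149.43 = 0.1685

0.1685


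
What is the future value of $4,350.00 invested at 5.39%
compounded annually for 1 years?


Formula: FV = P * (1 + r)^n
Substituting: FV = $4,350.00 * (1 + 0.0539)^1
Growth factor: (1.0539)^1 = 1.0539
FV = $4,350.00 * 1.0539 = $4,584.47

$4,584.47


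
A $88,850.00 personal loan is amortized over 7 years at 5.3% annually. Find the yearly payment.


Formula: PMT = PV * r / (1 - (1+r)^(-n))
Denominator: 1 - (1 + 0.053)^(-7) = 0.303371
Numerator: $88,850.00 * 0.053 = 4709.05
PMT = 4709.05 / 0.303371 = $15,522.40

$15,522.40


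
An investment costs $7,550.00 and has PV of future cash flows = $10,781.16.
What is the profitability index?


Formula: PI = PV(cash flows) / initial investment
Substituting: PI = $10,781.16 / $7,550.00
PI = 1.428

1.428


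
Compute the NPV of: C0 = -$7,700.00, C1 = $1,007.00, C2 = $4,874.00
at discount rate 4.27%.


Formula: NPV = C0 + C1/(1+r) + C2/(1+r)^2
Discount C1: $1,007.00 / (1 + 0.0427) = $965.76
Discount C2: $4,874.00 / (1 + 0.0427)^2 = $4,482.98
NPV = -$7,700.00 + $965.76 + $4,482.98 = -$2,251.26

-$2,251.26


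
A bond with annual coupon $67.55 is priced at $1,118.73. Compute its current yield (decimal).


Formula: Current yield = annual coupon / price
Substituting: CY = $67.55 / $1,118.73
CY = 0.060381

0.060381


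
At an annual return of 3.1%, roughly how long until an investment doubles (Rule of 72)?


Formula: Years ≈ 72 / r
Substituting: Years ≈ 72 / 3.1
Years ≈ 23.2

23.2 years


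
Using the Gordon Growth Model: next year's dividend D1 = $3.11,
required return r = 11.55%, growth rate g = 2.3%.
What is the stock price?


Formula: P = D1 / (r - g)
Spread: r - g = 0.1155 - 0.023 = 0.0925
Substituting: P = $3.11 / 0.0925
P = $33.62

$33.62


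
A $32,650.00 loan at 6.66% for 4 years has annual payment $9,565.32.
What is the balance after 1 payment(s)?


Formula: Balance = PV*(1+r)^k - PMT*((1+r)^k - 1)/r
Growth: (1 + 0.0666)^1 = 1.0666
Accumulated factor: ((1+r)^k - 1)/r = 1.0
Balance = $32,650.00 * 1.0666 - $9,565.32 * 1.0
Balance = $25,259.17

$25,259.17


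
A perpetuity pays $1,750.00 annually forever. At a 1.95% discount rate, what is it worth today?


Formula: PV = C / r
Substituting: PV = $1,750.00 / 0.0195
PV = $89,743.59

$89,743.59


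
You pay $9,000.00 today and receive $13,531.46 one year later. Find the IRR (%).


Formula: IRR = C1/C0 - 1
Substituting: IRR = $13,531.46 / $9,000.00 - 1
Ratio: 1.503496 - 1 = 0.503496
IRR = 50.3496%

50.3496%


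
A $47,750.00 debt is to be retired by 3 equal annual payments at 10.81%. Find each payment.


Formula: PMT = PV * r / (1 - (1+r)^(-n))
Denominator: 1 - (1 + 0.1081)^(-3) = 0.265041
Numerator: $47,750.00 * 0.1081 = 5161.775
PMT = 5161.775 / 0.265041 = $19,475.39

$19,475.39


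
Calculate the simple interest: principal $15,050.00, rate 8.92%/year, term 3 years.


Formula: I = P * r * t
Substituting: I = $15,050.00 * 0.0892 * 3
Step: I = $15,050.00 * 0.2676
I = $4,027.38

$4,027.38


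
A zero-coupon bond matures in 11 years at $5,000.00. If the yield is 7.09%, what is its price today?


Formula: Price = FV / (1 + r)^n
Substituting: Price = $5,000.00 / (1 + 0.0709)^11
Discount factor: (1.0709)^11 = 2.124409
Price = $5,000.00 / 2.124409 = $2,353.60

$2,353.60


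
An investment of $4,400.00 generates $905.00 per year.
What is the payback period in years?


Formula: Payback = investment / annual cash flow
Substituting: Payback = $4,400.00 / $905.00
Payback = 4.8619 years

4.8619 years


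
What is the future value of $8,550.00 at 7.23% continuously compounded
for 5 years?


Formula: FV = P * e^(r*t)
Exponent: r*t = 0.0723 * 5 = 0.3615
e^(0.3615) = 1.435481
FV = $8,550.00 * 1.435481 = $12,273.36

$12,273.36


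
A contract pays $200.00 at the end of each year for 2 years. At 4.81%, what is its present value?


Formula: PV = PMT * (1 - (1+r)^(-n)) / r
Discount factor: (1 + 0.0481)^(-2) = 0.910321
Bracket: 1 - 0.910321 = 0.089679
PV = $200.00 * 0.089679 / 0.0481 = $372.89

$372.89


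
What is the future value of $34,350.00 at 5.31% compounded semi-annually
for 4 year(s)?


Formula: FV = P * (1 + r/m)^(m*t)
Period rate: r/m = 0.0531 / 2 = 0.02655
Total periods: m*t = 2 * 4 = 8
Growth factor: (1 + 0.02655)^8 = 1.233221
FV = $34,350.00 * 1.233221 = $42,361.14

$42,361.14


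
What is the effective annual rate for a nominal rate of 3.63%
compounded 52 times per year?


Formula: EAR = (1 + r/m)^m - 1
Period rate: r/m = 0.0363 / 52 = 0.000698
Compounding: (1 + 0.000698)^52 = 1.036954
EAR = 1.036954 - 1 = 0.036954

0.036954


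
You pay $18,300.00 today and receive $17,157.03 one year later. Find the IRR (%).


Formula: IRR = C1/C0 - 1
Substituting: IRR = $17,157.03 / $18,300.00 - 1
Ratio: 0.937543 - 1 = -0.062457
IRR = -6.2457%

-6.2457%


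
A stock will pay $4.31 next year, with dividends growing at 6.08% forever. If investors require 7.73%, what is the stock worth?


Formula: P = D1 / (r - g)
Spread: r - g = 0.0773 - 0.0608 = 0.0165
Substituting: P = $4.31 / 0.0165
P = $261.21

$261.21


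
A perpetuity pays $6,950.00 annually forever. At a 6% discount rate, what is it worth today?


Formula: PV = C / r
Substituting: PV = $6,950.00 / 0.06
PV = $115,833.33

$115,833.33


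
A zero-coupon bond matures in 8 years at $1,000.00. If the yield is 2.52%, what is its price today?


Formula: Price = FV / (1 + r)^n
Substituting: Price = $1,000.00 / (1 + 0.0252)^8
Discount factor: (1.0252)^8 = 1.220306
Price = $1,000.00 / 1.220306 = $819.47

$819.47


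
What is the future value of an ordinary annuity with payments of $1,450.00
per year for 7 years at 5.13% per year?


Formula: FV = PMT * ((1+r)^n - 1) / r
Growth factor: (1 + 0.0513)^7 = 1.419341
Numerator: 1.419341 - 1 = 0.419341
FV = $1,450.00 * 0.419341 / 0.0513 = $11,852.71

$11,852.71


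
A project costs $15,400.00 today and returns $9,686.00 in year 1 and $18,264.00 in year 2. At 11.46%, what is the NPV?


Formula: NPV = C0 + C1/(1+r) + C2/(1+r)^2
Discount C1: $9,686.00 / (1 + 0.1146) = $8,690.11
Discount C2: $18,264.00 / (1 + 0.1146)^2 = $14,701.37
NPV = -$15,400.00 + $8,690.11 + $14,701.37 = $7,991.48

$7,991.48


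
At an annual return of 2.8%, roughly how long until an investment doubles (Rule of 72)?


Formula: Years ≈ 72 / r
Substituting: Years ≈ 72 / 2.8
Years ≈ 25.7

25.7 years


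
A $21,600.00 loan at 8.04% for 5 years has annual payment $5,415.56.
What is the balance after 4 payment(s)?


Formula: Balance = PV*(1+r)^k - PMT*((1+r)^k - 1)/r
Growth: (1 + 0.0804)^4 = 1.362506
Accumulated factor: ((1+r)^k - 1)/r = 4.508776
Balance = $21,600.00 * 1.362506 - $5,415.56 * 4.508776
Balance = $5,012.57

$5,012.57


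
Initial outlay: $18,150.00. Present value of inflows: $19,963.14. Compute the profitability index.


Formula: PI = PV(cash flows) / initial investment
Substituting: PI = $19,963.14 / $18,150.00
PI = 1.0999

1.0999


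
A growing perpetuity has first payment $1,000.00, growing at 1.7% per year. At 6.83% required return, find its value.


Formula: PV = C / (r - g)
Spread: r - g = 0.0683 - 0.017 = 0.0513
Substituting: PV = $1,000.00 / 0.0513
PV = $19,493.18

$19,493.18


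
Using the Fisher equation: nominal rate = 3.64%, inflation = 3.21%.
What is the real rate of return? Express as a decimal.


Formula: (1 + r_real) = (1 + r_nom) / (1 + inflation)
Substituting: (1 + r_real) = 1.0364 / 1.0321
(1 + r_real) = 1.004166
r_real = 1.004166 - 1 = 0.004166

0.004166


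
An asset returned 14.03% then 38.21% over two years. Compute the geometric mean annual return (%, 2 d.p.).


Formula: Geometric mean = ((1+r1)*(1+r2))^(1/2) - 1
Product: (1 + 0.1403) * (1 + 0.3821) = 1.1403 * 1.3821 = 1.576009
Square root: 1.576009^0.5 = 1.255392
Geometric mean = 1.255392 - 1 = 0.255392
As percentage: 25.54%

25.54%


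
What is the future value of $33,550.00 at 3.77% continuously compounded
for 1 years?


Formula: FV = P * e^(r*t)
Exponent: r*t = 0.0377 * 1 = 0.0377
e^(0.0377) = 1.03842
FV = $33,550.00 * 1.03842 = $34,838.98

$34,838.98


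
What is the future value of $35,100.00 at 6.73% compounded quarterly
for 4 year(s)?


Formula: FV = P * (1 + r/m)^(m*t)
Period rate: r/m = 0.0673 / 4 = 0.016825
Total periods: m*t = 4 * 4 = 16
Growth factor: (1 + 0.016825)^16 = 1.305989
FV = $35,100.00 * 1.305989 = $45,840.21

$45,840.21


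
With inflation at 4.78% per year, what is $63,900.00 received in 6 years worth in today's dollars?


Formula: Real value = nominal / (1 + inflation)^years
Price level: (1 + 0.0478)^6 = 1.323337
Real value = $63,900.00 / 1.323337 = $48,287.03

$48,287.03


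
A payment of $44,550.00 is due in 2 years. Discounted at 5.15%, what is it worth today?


Formula: PV = FV / (1 + r)^n
Substituting: PV = $44,550.00 / (1 + 0.0515)^2
Discount factor: (1.0515)^2 = 1.105652
PV = $44,550.00 / 1.105652 = $40,292.96

$40,292.96


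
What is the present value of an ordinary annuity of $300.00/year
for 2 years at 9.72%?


Formula: PV = PMT * (1 - (1+r)^(-n)) / r
Discount factor: (1 + 0.0972)^(-2) = 0.83067
Bracket: 1 - 0.83067 = 0.16933
PV = $300.00 * 0.16933 / 0.0972 = $522.62

$522.62


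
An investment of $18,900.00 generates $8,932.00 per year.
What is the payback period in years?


Formula: Payback = investment / annual cash flow
Substituting: Payback = $18,900.00 / $8,932.00
Payback = 2.116 years

2.116 years


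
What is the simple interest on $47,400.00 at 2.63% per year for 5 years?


Formula: I = P * r * t
Substituting: I = $47,400.00 * 0.0263 * 5
Step: I = $47,400.00 * 0.1315
I = $6,233.10

$6,233.10


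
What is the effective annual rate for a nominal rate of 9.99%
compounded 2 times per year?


Formula: EAR = (1 + r/m)^m - 1
Period rate: r/m = 0.0999 / 2 = 0.04995
Compounding: (1 + 0.04995)^2 = 1.102395
EAR = 1.102395 - 1 = 0.102395

0.102395


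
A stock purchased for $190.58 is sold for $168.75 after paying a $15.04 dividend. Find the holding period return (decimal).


Formula: HPR = (P1 - P0 + D) / P0
Gain: $168.75 - $190.58 + $15.04 = -$6.79
HPR = -$6.79 / $190.58 = -0.0356

-0.0356


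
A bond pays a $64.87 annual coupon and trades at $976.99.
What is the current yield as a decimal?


Formula: Current yield = annual coupon / price
Substituting: CY = $64.87 / $976.99
CY = 0.066398

0.066398


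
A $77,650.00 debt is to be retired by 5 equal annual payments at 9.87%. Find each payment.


Formula: PMT = PV * r / (1 - (1+r)^(-n))
Denominator: 1 - (1 + 0.0987)^(-5) = 0.375397
Numerator: $77,650.00 * 0.0987 = 7664.055
PMT = 7664.055 / 0.375397 = $20,415.89

$20,415.89


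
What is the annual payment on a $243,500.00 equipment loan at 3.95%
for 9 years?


Formula: PMT = PV * r / (1 - (1+r)^(-n))
Denominator: 1 - (1 + 0.0395)^(-9) = 0.294366
Numerator: $243,500.00 * 0.0395 = 9618.25
PMT = 9618.25 / 0.294366 = $32,674.47

$32,674.47


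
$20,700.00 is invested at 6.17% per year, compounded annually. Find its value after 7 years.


Formula: FV = P * (1 + r)^n
Substituting: FV = $20,700.00 * (1 + 0.0617)^7
Growth factor: (1.0617)^7 = 1.520592
FV = $20,700.00 * 1.520592 = $31,476.26

$31,476.26


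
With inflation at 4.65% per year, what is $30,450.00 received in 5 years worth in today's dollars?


Formula: Real value = nominal / (1 + inflation)^years
Price level: (1 + 0.0465)^5 = 1.255152
Real value = $30,450.00 / 1.255152 = $24,260.02

$24,260.02


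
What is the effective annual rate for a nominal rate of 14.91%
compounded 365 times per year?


Formula: EAR = (1 + r/m)^m - 1
Period rate: r/m = 0.1491 / 365 = 0.000408
Compounding: (1 + 0.000408)^365 = 1.160754
EAR = 1.160754 - 1 = 0.160754

0.160754


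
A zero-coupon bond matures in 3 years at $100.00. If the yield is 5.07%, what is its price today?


Formula: Price = FV / (1 + r)^n
Substituting: Price = $100.00 / (1 + 0.0507)^3
Discount factor: (1.0507)^3 = 1.159942
Price = $100.00 / 1.159942 = $86.21

$86.21


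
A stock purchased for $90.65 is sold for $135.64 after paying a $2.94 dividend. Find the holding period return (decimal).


Formula: HPR = (P1 - P0 + D) / P0
Gain: $135.64 - $90.65 + $2.94 = $47.93
HPR = $47.93 / $90.65 = 0.5287

0.5287


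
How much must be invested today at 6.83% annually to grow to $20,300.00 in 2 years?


Formula: PV = FV / (1 + r)^n
Substituting: PV = $20,300.00 / (1 + 0.0683)^2
Discount factor: (1.0683)^2 = 1.141265
PV = $20,300.00 / 1.141265 = $17,787.28

$17,787.28


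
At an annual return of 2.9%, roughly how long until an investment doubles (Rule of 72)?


Formula: Years ≈ 72 / r
Substituting: Years ≈ 72 / 2.9
Years ≈ 24.8

24.8 years


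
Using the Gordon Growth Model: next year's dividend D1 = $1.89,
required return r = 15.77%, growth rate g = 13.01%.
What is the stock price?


Formula: P = D1 / (r - g)
Spread: r - g = 0.1577 - 0.1301 = 0.0276
Substituting: P = $1.89 / 0.0276
P = $68.48

$68.48


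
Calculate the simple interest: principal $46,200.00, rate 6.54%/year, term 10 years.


Formula: I = P * r * t
Substituting: I = $46,200.00 * 0.0654 * 10
Step: I = $46,200.00 * 0.654
I = $30,214.80

$30,214.80


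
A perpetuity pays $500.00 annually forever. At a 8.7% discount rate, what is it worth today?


Formula: PV = C / r
Substituting: PV = $500.00 / 0.087
PV = $5,747.13

$5,747.13


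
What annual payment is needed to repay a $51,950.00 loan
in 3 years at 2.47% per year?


Formula: PMT = PV * r / (1 - (1+r)^(-n))
Denominator: 1 - (1 + 0.0247)^(-3) = 0.070585
Numerator: $51,950.00 * 0.0247 = 1283.165
PMT = 1283.165 / 0.070585 = $18,179.07

$18,179.07


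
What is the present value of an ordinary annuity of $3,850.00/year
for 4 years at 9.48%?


Formula: PV = PMT * (1 - (1+r)^(-n)) / r
Discount factor: (1 + 0.0948)^(-4) = 0.696083
Bracket: 1 - 0.696083 = 0.303917
PV = $3,850.00 * 0.303917 / 0.0948 = $12,342.63

$12,342.63


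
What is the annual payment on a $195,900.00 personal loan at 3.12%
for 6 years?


Formula: PMT = PV * r / (1 - (1+r)^(-n))
Denominator: 1 - (1 + 0.0312)^(-6) = 0.168346
Numerator: $195,900.00 * 0.0312 = 6112.08
PMT = 6112.08 / 0.168346 = $36,306.61

$36,306.61


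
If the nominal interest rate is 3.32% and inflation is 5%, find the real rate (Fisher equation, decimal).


Formula: (1 + r_real) = (1 + r_nom) / (1 + inflation)
Substituting: (1 + r_real) = 1.0332 / 1.05
(1 + r_real) = 0.984
r_real = 0.984 - 1 = -0.016

-0.016


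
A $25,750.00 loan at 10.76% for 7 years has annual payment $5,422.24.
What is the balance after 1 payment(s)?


Formula: Balance = PV*(1+r)^k - PMT*((1+r)^k - 1)/r
Growth: (1 + 0.1076)^1 = 1.1076
Accumulated factor: ((1+r)^k - 1)/r = 1.0
Balance = $25,750.00 * 1.1076 - $5,422.24 * 1.0
Balance = $23,098.46

$23,098.46


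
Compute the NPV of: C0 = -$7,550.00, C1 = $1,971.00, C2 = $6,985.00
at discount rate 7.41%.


Formula: NPV = C0 + C1/(1+r) + C2/(1+r)^2
Discount C1: $1,971.00 / (1 + 0.0741) = $1,835.02
Discount C2: $6,985.00 / (1 + 0.0741)^2 = $6,054.48
NPV = -$7,550.00 + $1,835.02 + $6,054.48 = $339.51

$339.51


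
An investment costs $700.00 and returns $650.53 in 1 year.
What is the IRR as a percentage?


Formula: IRR = C1/C0 - 1
Substituting: IRR = $650.53 / $700.00 - 1
Ratio: 0.929329 - 1 = -0.070671
IRR = -7.0671%

-7.0671%


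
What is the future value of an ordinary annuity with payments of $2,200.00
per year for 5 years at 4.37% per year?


Formula: FV = PMT * ((1+r)^n - 1) / r
Growth factor: (1 + 0.0437)^5 = 1.23845
Numerator: 1.23845 - 1 = 0.23845
FV = $2,200.00 * 0.23845 / 0.0437 = $12,004.34

$12,004.34


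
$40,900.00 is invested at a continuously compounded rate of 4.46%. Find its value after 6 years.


Formula: FV = P * e^(r*t)
Exponent: r*t = 0.0446 * 6 = 0.2676
e^(0.2676) = 1.306824
FV = $40,900.00 * 1.306824 = $53,449.11

$53,449.11


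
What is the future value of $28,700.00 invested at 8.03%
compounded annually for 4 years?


Formula: FV = P * (1 + r)^n
Substituting: FV = $28,700.00 * (1 + 0.0803)^4
Growth factor: (1.0803)^4 = 1.362001
FV = $28,700.00 * 1.362001 = $39,089.44

$39,089.44


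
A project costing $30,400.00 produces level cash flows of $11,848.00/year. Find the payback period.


Formula: Payback = investment / annual cash flow
Substituting: Payback = $30,400.00 / $11,848.00
Payback = 2.5658 years

2.5658 years


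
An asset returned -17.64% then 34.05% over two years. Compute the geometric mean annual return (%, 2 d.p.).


Formula: Geometric mean = ((1+r1)*(1+r2))^(1/2) - 1
Product: (1 + -0.1764) * (1 + 0.3405) = 0.8236 * 1.3405 = 1.104036
Square root: 1.104036^0.5 = 1.050731
Geometric mean = 1.050731 - 1 = 0.050731
As percentage: 5.07%

5.07%


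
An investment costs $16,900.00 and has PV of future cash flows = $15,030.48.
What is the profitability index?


Formula: PI = PV(cash flows) / initial investment
Substituting: PI = $15,030.48 / $16,900.00
PI = 0.8894

0.8894


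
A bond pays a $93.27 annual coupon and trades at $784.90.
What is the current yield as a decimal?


Formula: Current yield = annual coupon / price
Substituting: CY = $93.27 / $784.90
CY = 0.11883

0.11883


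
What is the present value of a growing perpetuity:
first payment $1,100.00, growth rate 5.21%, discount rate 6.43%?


Formula: PV = C / (r - g)
Spread: r - g = 0.0643 - 0.0521 = 0.0122
Substituting: PV = $1,100.00 / 0.0122
PV = $90,163.93

$90,163.93


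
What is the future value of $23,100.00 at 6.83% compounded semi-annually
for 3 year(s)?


Formula: FV = P * (1 + r/m)^(m*t)
Period rate: r/m = 0.0683 / 2 = 0.03415
Total periods: m*t = 2 * 3 = 6
Growth factor: (1 + 0.03415)^6 = 1.223211
FV = $23,100.00 * 1.223211 = $28,256.16

$28,256.16


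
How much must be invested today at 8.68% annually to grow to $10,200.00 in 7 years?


Formula: PV = FV / (1 + r)^n
Substituting: PV = $10,200.00 / (1 + 0.0868)^7
Discount factor: (1.0868)^7 = 1.790801
PV = $10,200.00 / 1.790801 = $5,695.77

$5,695.77


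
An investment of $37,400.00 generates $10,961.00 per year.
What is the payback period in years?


Formula: Payback = investment / annual cash flow
Substituting: Payback = $37,400.00 / $10,961.00
Payback = 3.4121 years

3.4121 years


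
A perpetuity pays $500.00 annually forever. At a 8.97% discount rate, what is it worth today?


Formula: PV = C / r
Substituting: PV = $500.00 / 0.0897
PV = $5,574.14

$5,574.14


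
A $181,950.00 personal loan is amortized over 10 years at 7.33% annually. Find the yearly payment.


Formula: PMT = PV * r / (1 - (1+r)^(-n))
Denominator: 1 - (1 + 0.0733)^(-10) = 0.507066
Numerator: $181,950.00 * 0.0733 = 13336.935
PMT = 13336.935 / 0.507066 = $26,302.16

$26,302.16


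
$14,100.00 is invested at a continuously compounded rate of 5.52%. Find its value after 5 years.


Formula: FV = P * e^(r*t)
Exponent: r*t = 0.0552 * 5 = 0.276
e^(0.276) = 1.317848
FV = $14,100.00 * 1.317848 = $18,581.65

$18,581.65


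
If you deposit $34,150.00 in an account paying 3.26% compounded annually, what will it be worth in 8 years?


Formula: FV = P * (1 + r)^n
Substituting: FV = $34,150.00 * (1 + 0.0326)^8
Growth factor: (1.0326)^8 = 1.292579
FV = $34,150.00 * 1.292579 = $44,141.56

$44,141.56


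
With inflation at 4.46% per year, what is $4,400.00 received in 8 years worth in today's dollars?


Formula: Real value = nominal / (1 + inflation)^years
Price level: (1 + 0.0446)^8 = 1.417752
Real value = $4,400.00 / 1.417752 = $3,103.51

$3,103.51


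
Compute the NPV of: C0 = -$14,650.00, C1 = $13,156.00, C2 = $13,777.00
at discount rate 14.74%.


Formula: NPV = C0 + C1/(1+r) + C2/(1+r)^2
Discount C1: $13,156.00 / (1 + 0.1474) = $11,465.92
Discount C2: $13,777.00 / (1 + 0.1474)^2 = $10,464.66
NPV = -$14,650.00 + $11,465.92 + $10,464.66 = $7,280.58

$7,280.58


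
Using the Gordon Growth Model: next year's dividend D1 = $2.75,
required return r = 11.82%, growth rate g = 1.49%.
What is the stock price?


Formula: P = D1 / (r - g)
Spread: r - g = 0.1182 - 0.0149 = 0.1033
Substituting: P = $2.75 / 0.1033
P = $26.62

$26.62


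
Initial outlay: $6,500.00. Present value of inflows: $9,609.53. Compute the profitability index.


Formula: PI = PV(cash flows) / initial investment
Substituting: PI = $9,609.53 / $6,500.00
PI = 1.4784

1.4784


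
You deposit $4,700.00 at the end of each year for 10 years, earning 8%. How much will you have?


Formula: FV = PMT * ((1+r)^n - 1) / r
Growth factor: (1 + 0.08)^10 = 2.158925
Numerator: 2.158925 - 1 = 1.158925
FV = $4,700.00 * 1.158925 / 0.08 = $68,086.84

$68,086.84
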